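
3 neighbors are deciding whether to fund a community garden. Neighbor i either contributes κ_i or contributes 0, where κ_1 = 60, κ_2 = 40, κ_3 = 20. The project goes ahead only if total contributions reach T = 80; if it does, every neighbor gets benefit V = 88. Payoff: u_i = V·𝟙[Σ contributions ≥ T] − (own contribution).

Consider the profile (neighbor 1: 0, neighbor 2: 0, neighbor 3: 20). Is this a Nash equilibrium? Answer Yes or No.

No

Total = 20 < 80: not provided.
Neighbor 1 (pledges 0, payoff 0): pledging 60 → total 80, payoff 28. Profitable deviation.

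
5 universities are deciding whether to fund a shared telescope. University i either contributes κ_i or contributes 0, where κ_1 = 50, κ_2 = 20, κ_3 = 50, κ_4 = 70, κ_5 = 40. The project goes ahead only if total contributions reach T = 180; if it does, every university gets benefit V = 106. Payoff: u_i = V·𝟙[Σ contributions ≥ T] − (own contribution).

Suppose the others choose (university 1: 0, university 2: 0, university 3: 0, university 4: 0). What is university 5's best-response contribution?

0

Others' total = 0. Even contributing 40 gives 40 < 180: no benefit either way.
Best response: 0.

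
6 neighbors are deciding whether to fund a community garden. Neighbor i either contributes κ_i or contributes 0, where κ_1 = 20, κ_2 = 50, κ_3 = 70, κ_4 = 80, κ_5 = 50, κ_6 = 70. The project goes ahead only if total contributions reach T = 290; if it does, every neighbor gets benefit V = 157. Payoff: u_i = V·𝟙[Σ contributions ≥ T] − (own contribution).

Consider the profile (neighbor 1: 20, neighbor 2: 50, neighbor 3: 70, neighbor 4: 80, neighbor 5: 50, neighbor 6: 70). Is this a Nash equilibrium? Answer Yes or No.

Total = 340 ≥ 290: provided.
Neighbor 1 (pledges 20, payoff 137): dropping to 0 → total 320, payoff 157. Profitable deviation.

No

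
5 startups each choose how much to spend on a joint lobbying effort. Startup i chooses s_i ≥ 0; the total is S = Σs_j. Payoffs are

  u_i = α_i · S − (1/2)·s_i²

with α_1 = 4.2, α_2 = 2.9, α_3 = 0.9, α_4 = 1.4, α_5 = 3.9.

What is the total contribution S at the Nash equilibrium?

Startup i's FOC: ∂u_i/∂s_i = α_i − s_i = 0, so s_i* = α_i.
NE contributions = (4.2, 2.9, 0.9, 1.4, 3.9); S = 13.3.

13.3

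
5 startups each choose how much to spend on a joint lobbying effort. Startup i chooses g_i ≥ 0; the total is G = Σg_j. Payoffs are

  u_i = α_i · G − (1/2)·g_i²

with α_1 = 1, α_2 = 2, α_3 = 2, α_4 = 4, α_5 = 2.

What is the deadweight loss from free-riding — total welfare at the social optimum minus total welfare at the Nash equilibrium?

Startup i's FOC: ∂u_i/∂g_i = α_i − g_i = 0, so g_i* = α_i.
NE contributions = (1, 2, 2, 4, 2); G = 11.
W^NE = (Σα)·G − ½Σα_i² = 11² − ½·29 = 106.5.
Planner sets g_i = Σα_j = 11 for every i, so G^SO = 5·11 = 55.
W^SO = (Σα)·G^SO − ½·5·(Σα)² = (5/2)·11² = 302.5.
Deadweight loss = W^SO − W^NE = 196.

196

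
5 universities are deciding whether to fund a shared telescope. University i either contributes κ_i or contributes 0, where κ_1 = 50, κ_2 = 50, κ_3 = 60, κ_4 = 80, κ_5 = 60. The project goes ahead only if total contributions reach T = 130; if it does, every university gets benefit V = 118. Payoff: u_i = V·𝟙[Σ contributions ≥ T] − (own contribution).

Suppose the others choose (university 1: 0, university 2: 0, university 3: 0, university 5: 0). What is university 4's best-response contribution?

0

Others' total = 0. Even contributing 80 gives 80 < 130: no benefit either way.
Best response: 0.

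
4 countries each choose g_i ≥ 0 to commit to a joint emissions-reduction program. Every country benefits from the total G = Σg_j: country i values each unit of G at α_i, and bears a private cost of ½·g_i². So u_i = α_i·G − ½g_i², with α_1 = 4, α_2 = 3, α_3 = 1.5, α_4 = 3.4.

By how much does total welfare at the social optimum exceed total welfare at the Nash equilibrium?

161.015

Country i's FOC: ∂u_i/∂g_i = α_i − g_i = 0, so g_i* = α_i.
NE contributions = (4, 3, 1.5, 3.4); G = 11.9.
W^NE = (Σα)·G − ½Σα_i² = 11.9² − ½·38.81 = 122.205.
Planner sets g_i = Σα_j = 11.9 for every i, so G^SO = 4·11.9 = 47.6.
W^SO = (Σα)·G^SO − ½·4·(Σα)² = (4/2)·11.9² = 283.22.
Deadweight loss = W^SO − W^NE = 161.015.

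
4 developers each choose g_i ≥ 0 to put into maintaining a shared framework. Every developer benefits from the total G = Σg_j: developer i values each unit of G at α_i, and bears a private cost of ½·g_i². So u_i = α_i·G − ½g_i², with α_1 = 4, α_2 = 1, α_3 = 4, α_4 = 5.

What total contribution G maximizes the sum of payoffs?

Planner FOC: ∂(Σu_j)/∂g_i = (Σα_j) − g_i = 0, so g_i^SO = Σα_j = 14 for every i; G^SO = 56.

56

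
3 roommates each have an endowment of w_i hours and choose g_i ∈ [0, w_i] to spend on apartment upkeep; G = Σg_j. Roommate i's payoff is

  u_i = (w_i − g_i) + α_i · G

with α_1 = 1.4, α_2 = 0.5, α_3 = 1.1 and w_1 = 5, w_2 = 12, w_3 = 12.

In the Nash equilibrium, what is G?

∂u_i/∂g_i = α_i − 1, so roommate i contributes w_i if α_i > 1, else 0.
α_i > 1 for i ∈ {1, 3}; NE contributions (5, 0, 12), G = 17.

17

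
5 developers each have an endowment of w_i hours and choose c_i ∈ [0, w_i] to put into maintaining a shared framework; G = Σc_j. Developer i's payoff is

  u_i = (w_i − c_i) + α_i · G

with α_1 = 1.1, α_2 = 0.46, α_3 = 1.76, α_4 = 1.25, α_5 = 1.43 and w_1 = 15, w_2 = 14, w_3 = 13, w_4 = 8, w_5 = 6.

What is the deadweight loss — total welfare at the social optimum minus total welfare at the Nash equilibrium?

70

∂u_i/∂c_i = α_i − 1, so developer i contributes w_i if α_i > 1, else 0.
α_i > 1 for i ∈ {1, 3, 4, 5}; NE contributions (15, 0, 13, 8, 6), G = 42.
W^NE = Σw_i − G^NE + (Σα_i)·G^NE = 56 + 5·42 = 266.
Planner: ∂(Σu_j)/∂c_i = Σα_j − 1 = 5 > 0, so everyone contributes w_i; G^SO = 56, W^SO = 56 + 5·56 = 336.
Deadweight loss = 70.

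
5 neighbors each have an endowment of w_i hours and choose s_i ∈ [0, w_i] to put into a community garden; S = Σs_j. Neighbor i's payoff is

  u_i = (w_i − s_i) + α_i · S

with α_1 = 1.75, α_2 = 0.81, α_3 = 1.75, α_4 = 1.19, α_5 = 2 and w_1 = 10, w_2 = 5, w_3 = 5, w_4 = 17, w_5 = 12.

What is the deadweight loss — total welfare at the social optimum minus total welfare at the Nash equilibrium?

∂u_i/∂s_i = α_i − 1, so neighbor i contributes w_i if α_i > 1, else 0.
α_i > 1 for i ∈ {1, 3, 4, 5}; NE contributions (10, 0, 5, 17, 12), S = 44.
W^NE = Σw_i − S^NE + (Σα_i)·S^NE = 49 + 6.5·44 = 335.
Planner: ∂(Σu_j)/∂s_i = Σα_j − 1 = 6.5 > 0, so everyone contributes w_i; S^SO = 49, W^SO = 49 + 6.5·49 = 367.5.
Deadweight loss = 32.5.

32.5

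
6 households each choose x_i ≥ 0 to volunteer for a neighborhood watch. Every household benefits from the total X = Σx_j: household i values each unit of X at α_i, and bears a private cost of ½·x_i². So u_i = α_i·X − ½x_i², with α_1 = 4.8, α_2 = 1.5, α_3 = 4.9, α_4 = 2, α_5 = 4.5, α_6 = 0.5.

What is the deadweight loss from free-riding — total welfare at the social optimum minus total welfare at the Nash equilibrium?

Household i's FOC: ∂u_i/∂x_i = α_i − x_i = 0, so x_i* = α_i.
NE contributions = (4.8, 1.5, 4.9, 2, 4.5, 0.5); X = 18.2.
W^NE = (Σα)·X − ½Σα_i² = 18.2² − ½·73.8 = 294.34.
Planner sets x_i = Σα_j = 18.2 for every i, so X^SO = 6·18.2 = 109.2.
W^SO = (Σα)·X^SO − ½·6·(Σα)² = (6/2)·18.2² = 993.72.
Deadweight loss = W^SO − W^NE = 699.38.

699.38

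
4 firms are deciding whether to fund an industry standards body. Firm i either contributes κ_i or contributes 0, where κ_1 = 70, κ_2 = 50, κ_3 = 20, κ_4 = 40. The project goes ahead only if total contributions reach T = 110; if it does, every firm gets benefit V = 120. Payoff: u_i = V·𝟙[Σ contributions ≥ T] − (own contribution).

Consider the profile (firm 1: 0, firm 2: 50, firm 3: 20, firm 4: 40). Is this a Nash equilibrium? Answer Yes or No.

Total = 110 ≥ 110: provided.
Firm 1 (pledges 0, payoff 120): pledging 70 → total 180, payoff 50. No gain.
Firm 2 (pledges 50, payoff 70): dropping to 0 → total 60, payoff 0. No gain.
Firm 3 (pledges 20, payoff 100): dropping to 0 → total 90, payoff 0. No gain.
Firm 4 (pledges 40, payoff 80): dropping to 0 → total 70, payoff 0. No gain.

Yes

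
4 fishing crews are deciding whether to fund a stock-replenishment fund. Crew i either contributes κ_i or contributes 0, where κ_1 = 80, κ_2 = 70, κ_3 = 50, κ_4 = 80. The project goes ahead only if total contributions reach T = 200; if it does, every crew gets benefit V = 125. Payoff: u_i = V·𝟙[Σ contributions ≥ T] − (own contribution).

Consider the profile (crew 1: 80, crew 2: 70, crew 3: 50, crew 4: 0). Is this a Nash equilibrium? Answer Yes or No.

Total = 200 ≥ 200: provided.
Crew 1 (pledges 80, payoff 45): dropping to 0 → total 120, payoff 0. No gain.
Crew 2 (pledges 70, payoff 55): dropping to 0 → total 130, payoff 0. No gain.
Crew 3 (pledges 50, payoff 75): dropping to 0 → total 150, payoff 0. No gain.
Crew 4 (pledges 0, payoff 125): pledging 80 → total 280, payoff 45. No gain.

Yes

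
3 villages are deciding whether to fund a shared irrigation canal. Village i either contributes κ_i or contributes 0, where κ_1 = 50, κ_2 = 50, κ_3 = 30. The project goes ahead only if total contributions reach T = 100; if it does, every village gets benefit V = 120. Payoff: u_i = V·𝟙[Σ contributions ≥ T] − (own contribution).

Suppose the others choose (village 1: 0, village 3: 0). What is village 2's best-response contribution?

Others' total = 0. Even contributing 50 gives 50 < 100: no benefit either way.
Best response: 0.

0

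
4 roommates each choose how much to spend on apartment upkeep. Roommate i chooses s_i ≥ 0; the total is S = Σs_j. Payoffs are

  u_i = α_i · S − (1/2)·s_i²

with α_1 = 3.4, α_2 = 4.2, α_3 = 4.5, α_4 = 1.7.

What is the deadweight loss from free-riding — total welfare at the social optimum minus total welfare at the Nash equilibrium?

216.61

Roommate i's FOC: ∂u_i/∂s_i = α_i − s_i = 0, so s_i* = α_i.
NE contributions = (3.4, 4.2, 4.5, 1.7); S = 13.8.
W^NE = (Σα)·S − ½Σα_i² = 13.8² − ½·52.34 = 164.27.
Planner sets s_i = Σα_j = 13.8 for every i, so S^SO = 4·13.8 = 55.2.
W^SO = (Σα)·S^SO − ½·4·(Σα)² = (4/2)·13.8² = 380.88.
Deadweight loss = W^SO − W^NE = 216.61.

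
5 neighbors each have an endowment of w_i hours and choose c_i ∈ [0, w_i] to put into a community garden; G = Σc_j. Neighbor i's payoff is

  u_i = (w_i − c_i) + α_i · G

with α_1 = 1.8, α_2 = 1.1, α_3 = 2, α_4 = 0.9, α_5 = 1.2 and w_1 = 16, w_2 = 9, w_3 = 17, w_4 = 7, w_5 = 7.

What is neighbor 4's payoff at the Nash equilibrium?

∂u_i/∂c_i = α_i − 1, so neighbor i contributes w_i if α_i > 1, else 0.
α_i > 1 for i ∈ {1, 2, 3, 5}; NE contributions (16, 9, 17, 0, 7), G = 49.
u_4 = (7 − 0) + 0.9·49 = 51.1.

51.1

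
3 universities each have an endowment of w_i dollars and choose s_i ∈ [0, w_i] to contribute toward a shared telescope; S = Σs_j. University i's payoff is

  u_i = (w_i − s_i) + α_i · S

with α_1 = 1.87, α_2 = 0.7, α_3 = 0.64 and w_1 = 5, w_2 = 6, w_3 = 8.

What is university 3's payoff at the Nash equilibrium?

∂u_i/∂s_i = α_i − 1, so university i contributes w_i if α_i > 1, else 0.
α_i > 1 for i ∈ {1}; NE contributions (5, 0, 0), S = 5.
u_3 = (8 − 0) + 0.64·5 = 11.2.

11.2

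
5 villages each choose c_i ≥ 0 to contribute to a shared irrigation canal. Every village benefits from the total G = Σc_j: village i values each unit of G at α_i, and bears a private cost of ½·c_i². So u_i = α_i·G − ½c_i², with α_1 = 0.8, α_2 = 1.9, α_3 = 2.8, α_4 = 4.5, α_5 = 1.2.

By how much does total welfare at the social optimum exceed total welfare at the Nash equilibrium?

Village i's FOC: ∂u_i/∂c_i = α_i − c_i = 0, so c_i* = α_i.
NE contributions = (0.8, 1.9, 2.8, 4.5, 1.2); G = 11.2.
W^NE = (Σα)·G − ½Σα_i² = 11.2² − ½·33.78 = 108.55.
Planner sets c_i = Σα_j = 11.2 for every i, so G^SO = 5·11.2 = 56.
W^SO = (Σα)·G^SO − ½·5·(Σα)² = (5/2)·11.2² = 313.6.
Deadweight loss = W^SO − W^NE = 205.05.

205.05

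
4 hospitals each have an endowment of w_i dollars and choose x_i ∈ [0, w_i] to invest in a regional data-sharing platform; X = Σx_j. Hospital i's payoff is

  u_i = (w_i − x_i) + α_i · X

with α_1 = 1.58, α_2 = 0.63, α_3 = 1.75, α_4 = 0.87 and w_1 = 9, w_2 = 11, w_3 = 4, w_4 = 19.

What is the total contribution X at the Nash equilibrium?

13

∂u_i/∂x_i = α_i − 1, so hospital i contributes w_i if α_i > 1, else 0.
α_i > 1 for i ∈ {1, 3}; NE contributions (9, 0, 4, 0), X = 13.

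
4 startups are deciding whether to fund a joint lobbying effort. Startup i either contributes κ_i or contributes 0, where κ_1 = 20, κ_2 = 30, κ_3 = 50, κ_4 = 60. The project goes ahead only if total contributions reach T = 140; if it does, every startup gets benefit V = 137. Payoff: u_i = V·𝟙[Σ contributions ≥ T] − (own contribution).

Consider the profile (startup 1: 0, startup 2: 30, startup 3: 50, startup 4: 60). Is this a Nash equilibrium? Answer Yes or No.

Total = 140 ≥ 140: provided.
Startup 1 (pledges 0, payoff 137): pledging 20 → total 160, payoff 117. No gain.
Startup 2 (pledges 30, payoff 107): dropping to 0 → total 110, payoff 0. No gain.
Startup 3 (pledges 50, payoff 87): dropping to 0 → total 90, payoff 0. No gain.
Startup 4 (pledges 60, payoff 77): dropping to 0 → total 80, payoff 0. No gain.

Yes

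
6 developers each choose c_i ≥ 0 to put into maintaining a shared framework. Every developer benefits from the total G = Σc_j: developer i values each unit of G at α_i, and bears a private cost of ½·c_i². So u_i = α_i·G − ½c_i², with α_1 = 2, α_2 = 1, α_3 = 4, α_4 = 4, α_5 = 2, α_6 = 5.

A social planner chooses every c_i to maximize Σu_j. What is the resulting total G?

108

Planner FOC: ∂(Σu_j)/∂c_i = (Σα_j) − c_i = 0, so c_i^SO = Σα_j = 18 for every i; G^SO = 108.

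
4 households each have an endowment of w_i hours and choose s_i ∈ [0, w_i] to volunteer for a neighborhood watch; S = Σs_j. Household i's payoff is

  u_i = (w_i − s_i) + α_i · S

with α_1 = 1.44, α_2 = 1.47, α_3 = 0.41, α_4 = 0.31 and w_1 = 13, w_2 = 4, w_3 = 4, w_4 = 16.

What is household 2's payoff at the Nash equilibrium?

24.99

∂u_i/∂s_i = α_i − 1, so household i contributes w_i if α_i > 1, else 0.
α_i > 1 for i ∈ {1, 2}; NE contributions (13, 4, 0, 0), S = 17.
u_2 = (4 − 4) + 1.47·17 = 24.99.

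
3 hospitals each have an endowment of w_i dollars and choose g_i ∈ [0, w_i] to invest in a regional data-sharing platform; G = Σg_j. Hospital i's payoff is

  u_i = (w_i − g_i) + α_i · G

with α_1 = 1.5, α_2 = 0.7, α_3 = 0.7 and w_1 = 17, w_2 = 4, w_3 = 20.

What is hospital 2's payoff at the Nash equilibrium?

15.9

∂u_i/∂g_i = α_i − 1, so hospital i contributes w_i if α_i > 1, else 0.
α_i > 1 for i ∈ {1}; NE contributions (17, 0, 0), G = 17.
u_2 = (4 − 0) + 0.7·17 = 15.9.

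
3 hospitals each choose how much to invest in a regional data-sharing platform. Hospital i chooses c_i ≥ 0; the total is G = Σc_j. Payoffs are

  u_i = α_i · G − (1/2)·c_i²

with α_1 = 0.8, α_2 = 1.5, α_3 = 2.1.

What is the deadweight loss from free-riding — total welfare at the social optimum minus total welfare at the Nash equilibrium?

13.33

Hospital i's FOC: ∂u_i/∂c_i = α_i − c_i = 0, so c_i* = α_i.
NE contributions = (0.8, 1.5, 2.1); G = 4.4.
W^NE = (Σα)·G − ½Σα_i² = 4.4² − ½·7.3 = 15.71.
Planner sets c_i = Σα_j = 4.4 for every i, so G^SO = 3·4.4 = 13.2.
W^SO = (Σα)·G^SO − ½·3·(Σα)² = (3/2)·4.4² = 29.04.
Deadweight loss = W^SO − W^NE = 13.33.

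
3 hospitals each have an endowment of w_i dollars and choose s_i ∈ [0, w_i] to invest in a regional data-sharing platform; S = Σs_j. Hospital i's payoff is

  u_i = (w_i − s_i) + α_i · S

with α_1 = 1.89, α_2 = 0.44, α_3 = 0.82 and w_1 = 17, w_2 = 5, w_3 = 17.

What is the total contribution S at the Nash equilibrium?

∂u_i/∂s_i = α_i − 1, so hospital i contributes w_i if α_i > 1, else 0.
α_i > 1 for i ∈ {1}; NE contributions (17, 0, 0), S = 17.

17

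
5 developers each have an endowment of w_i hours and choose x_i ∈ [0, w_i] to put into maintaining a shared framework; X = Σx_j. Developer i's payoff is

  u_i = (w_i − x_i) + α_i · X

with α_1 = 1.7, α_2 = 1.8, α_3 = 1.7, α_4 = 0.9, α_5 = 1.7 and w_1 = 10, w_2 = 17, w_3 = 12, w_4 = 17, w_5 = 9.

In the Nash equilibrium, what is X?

∂u_i/∂x_i = α_i − 1, so developer i contributes w_i if α_i > 1, else 0.
α_i > 1 for i ∈ {1, 2, 3, 5}; NE contributions (10, 17, 12, 0, 9), X = 48.

48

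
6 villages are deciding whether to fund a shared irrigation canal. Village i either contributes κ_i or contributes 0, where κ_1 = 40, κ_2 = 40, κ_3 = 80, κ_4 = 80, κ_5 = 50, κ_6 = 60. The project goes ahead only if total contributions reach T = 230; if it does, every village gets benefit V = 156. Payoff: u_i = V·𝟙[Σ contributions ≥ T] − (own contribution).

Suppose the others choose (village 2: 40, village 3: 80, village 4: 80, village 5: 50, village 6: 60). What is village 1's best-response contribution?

Others' total = 310 ≥ 230; contributing adds cost 40 for no extra benefit.
Best response: 0.

0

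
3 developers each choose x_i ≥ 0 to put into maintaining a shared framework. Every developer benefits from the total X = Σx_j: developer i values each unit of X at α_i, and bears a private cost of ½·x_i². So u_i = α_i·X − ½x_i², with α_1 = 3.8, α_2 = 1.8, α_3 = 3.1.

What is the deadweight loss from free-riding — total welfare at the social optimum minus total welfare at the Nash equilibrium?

Developer i's FOC: ∂u_i/∂x_i = α_i − x_i = 0, so x_i* = α_i.
NE contributions = (3.8, 1.8, 3.1); X = 8.7.
W^NE = (Σα)·X − ½Σα_i² = 8.7² − ½·27.29 = 62.045.
Planner sets x_i = Σα_j = 8.7 for every i, so X^SO = 3·8.7 = 26.1.
W^SO = (Σα)·X^SO − ½·3·(Σα)² = (3/2)·8.7² = 113.535.
Deadweight loss = W^SO − W^NE = 51.49.

51.49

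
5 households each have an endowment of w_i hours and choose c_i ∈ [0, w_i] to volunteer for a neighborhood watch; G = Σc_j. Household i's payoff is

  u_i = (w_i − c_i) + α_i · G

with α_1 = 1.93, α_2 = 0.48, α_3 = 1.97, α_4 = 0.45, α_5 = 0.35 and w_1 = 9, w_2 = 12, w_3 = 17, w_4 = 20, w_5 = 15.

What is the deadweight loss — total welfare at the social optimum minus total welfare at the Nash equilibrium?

196.46

∂u_i/∂c_i = α_i − 1, so household i contributes w_i if α_i > 1, else 0.
α_i > 1 for i ∈ {1, 3}; NE contributions (9, 0, 17, 0, 0), G = 26.
W^NE = Σw_i − G^NE + (Σα_i)·G^NE = 73 + 4.18·26 = 181.68.
Planner: ∂(Σu_j)/∂c_i = Σα_j − 1 = 4.18 > 0, so everyone contributes w_i; G^SO = 73, W^SO = 73 + 4.18·73 = 378.14.
Deadweight loss = 196.46.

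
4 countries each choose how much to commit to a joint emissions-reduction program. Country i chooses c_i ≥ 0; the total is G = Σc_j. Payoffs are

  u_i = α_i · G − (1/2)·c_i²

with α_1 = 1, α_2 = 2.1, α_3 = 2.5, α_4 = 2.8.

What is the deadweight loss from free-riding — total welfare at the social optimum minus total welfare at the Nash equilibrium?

80.31

Country i's FOC: ∂u_i/∂c_i = α_i − c_i = 0, so c_i* = α_i.
NE contributions = (1, 2.1, 2.5, 2.8); G = 8.4.
W^NE = (Σα)·G − ½Σα_i² = 8.4² − ½·19.5 = 60.81.
Planner sets c_i = Σα_j = 8.4 for every i, so G^SO = 4·8.4 = 33.6.
W^SO = (Σα)·G^SO − ½·4·(Σα)² = (4/2)·8.4² = 141.12.
Deadweight loss = W^SO − W^NE = 80.31.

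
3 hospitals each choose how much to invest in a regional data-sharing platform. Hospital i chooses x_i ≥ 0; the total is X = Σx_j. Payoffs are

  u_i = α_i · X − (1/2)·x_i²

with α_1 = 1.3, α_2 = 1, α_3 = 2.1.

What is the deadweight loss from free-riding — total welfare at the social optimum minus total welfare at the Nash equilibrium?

13.23

Hospital i's FOC: ∂u_i/∂x_i = α_i − x_i = 0, so x_i* = α_i.
NE contributions = (1.3, 1, 2.1); X = 4.4.
W^NE = (Σα)·X − ½Σα_i² = 4.4² − ½·7.1 = 15.81.
Planner sets x_i = Σα_j = 4.4 for every i, so X^SO = 3·4.4 = 13.2.
W^SO = (Σα)·X^SO − ½·3·(Σα)² = (3/2)·4.4² = 29.04.
Deadweight loss = W^SO − W^NE = 13.23.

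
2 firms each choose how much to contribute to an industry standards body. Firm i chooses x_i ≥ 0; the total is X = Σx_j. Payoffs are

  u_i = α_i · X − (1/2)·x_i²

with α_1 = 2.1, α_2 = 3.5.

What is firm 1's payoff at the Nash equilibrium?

9.555

Firm i's FOC: ∂u_i/∂x_i = α_i − x_i = 0, so x_i* = α_i.
NE contributions = (2.1, 3.5); X = 5.6.
u_1 = α_1·X − ½·(x_1)² = 2.1·5.6 − ½·2.1² = 9.555.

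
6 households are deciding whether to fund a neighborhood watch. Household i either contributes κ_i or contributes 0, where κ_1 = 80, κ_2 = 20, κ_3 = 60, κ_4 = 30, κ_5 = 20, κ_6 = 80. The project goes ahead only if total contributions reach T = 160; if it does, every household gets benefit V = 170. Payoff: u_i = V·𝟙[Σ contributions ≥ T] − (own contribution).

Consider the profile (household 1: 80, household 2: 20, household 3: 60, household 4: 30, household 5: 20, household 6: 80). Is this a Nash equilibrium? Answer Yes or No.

Total = 290 ≥ 160: provided.
Household 1 (pledges 80, payoff 90): dropping to 0 → total 210, payoff 170. Profitable deviation.

No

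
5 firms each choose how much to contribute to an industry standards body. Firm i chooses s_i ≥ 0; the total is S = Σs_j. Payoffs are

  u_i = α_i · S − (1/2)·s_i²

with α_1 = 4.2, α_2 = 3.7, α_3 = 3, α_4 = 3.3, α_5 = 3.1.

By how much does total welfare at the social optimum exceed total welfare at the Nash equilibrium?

Firm i's FOC: ∂u_i/∂s_i = α_i − s_i = 0, so s_i* = α_i.
NE contributions = (4.2, 3.7, 3, 3.3, 3.1); S = 17.3.
W^NE = (Σα)·S − ½Σα_i² = 17.3² − ½·60.83 = 268.875.
Planner sets s_i = Σα_j = 17.3 for every i, so S^SO = 5·17.3 = 86.5.
W^SO = (Σα)·S^SO − ½·5·(Σα)² = (5/2)·17.3² = 748.225.
Deadweight loss = W^SO − W^NE = 479.35.

479.35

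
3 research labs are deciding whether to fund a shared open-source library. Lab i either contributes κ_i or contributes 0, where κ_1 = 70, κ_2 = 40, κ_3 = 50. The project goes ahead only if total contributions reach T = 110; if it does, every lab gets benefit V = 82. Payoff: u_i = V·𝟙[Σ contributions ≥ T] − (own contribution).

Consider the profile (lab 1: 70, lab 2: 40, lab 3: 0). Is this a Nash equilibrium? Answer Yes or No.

Yes

Total = 110 ≥ 110: provided.
Lab 1 (pledges 70, payoff 12): dropping to 0 → total 40, payoff 0. No gain.
Lab 2 (pledges 40, payoff 42): dropping to 0 → total 70, payoff 0. No gain.
Lab 3 (pledges 0, payoff 82): pledging 50 → total 160, payoff 32. No gain.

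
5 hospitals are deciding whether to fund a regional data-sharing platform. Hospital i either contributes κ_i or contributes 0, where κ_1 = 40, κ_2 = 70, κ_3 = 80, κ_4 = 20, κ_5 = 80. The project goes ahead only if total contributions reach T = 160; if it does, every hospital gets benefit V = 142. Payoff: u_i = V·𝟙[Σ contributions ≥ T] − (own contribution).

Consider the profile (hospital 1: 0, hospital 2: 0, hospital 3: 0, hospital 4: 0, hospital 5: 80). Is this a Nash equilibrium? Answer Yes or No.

Total = 80 < 160: not provided.
Hospital 1 (pledges 0, payoff 0): pledging 40 → total 120, payoff -40. No gain.
Hospital 2 (pledges 0, payoff 0): pledging 70 → total 150, payoff -70. No gain.
Hospital 3 (pledges 0, payoff 0): pledging 80 → total 160, payoff 62. Profitable deviation.

No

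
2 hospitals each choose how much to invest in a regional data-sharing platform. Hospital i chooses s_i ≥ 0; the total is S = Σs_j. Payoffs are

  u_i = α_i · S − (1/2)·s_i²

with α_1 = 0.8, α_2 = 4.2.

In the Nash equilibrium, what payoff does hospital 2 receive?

Hospital i's FOC: ∂u_i/∂s_i = α_i − s_i = 0, so s_i* = α_i.
NE contributions = (0.8, 4.2); S = 5.
u_2 = α_2·S − ½·(s_2)² = 4.2·5 − ½·4.2² = 12.18.

12.18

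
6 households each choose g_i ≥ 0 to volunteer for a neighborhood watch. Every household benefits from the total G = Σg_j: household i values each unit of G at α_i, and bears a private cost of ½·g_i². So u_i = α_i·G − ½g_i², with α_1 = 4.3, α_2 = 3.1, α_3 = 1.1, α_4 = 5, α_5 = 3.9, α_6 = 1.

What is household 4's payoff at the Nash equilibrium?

79.5

Household i's FOC: ∂u_i/∂g_i = α_i − g_i = 0, so g_i* = α_i.
NE contributions = (4.3, 3.1, 1.1, 5, 3.9, 1); G = 18.4.
u_4 = α_4·G − ½·(g_4)² = 5·18.4 − ½·5² = 79.5.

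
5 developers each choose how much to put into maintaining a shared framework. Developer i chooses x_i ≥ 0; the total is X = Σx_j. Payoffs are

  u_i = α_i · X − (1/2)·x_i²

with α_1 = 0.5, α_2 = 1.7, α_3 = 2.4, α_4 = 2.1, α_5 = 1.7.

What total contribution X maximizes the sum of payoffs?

42

Planner FOC: ∂(Σu_j)/∂x_i = (Σα_j) − x_i = 0, so x_i^SO = Σα_j = 8.4 for every i; X^SO = 42.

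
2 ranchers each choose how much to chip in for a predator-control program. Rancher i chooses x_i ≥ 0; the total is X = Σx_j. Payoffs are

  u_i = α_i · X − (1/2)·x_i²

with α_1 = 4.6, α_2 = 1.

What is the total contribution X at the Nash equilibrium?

5.6

Rancher i's FOC: ∂u_i/∂x_i = α_i − x_i = 0, so x_i* = α_i.
NE contributions = (4.6, 1); X = 5.6.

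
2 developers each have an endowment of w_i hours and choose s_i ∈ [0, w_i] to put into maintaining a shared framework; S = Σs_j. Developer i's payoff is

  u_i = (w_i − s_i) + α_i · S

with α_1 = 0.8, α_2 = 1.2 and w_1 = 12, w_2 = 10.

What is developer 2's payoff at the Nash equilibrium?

12

∂u_i/∂s_i = α_i − 1, so developer i contributes w_i if α_i > 1, else 0.
α_i > 1 for i ∈ {2}; NE contributions (0, 10), S = 10.
u_2 = (10 − 10) + 1.2·10 = 12.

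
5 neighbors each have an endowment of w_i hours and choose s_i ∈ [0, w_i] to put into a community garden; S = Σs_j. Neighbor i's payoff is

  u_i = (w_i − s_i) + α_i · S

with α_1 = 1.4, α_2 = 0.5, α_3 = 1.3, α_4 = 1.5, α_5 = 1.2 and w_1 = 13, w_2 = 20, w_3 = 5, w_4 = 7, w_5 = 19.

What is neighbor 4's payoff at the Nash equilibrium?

66

∂u_i/∂s_i = α_i − 1, so neighbor i contributes w_i if α_i > 1, else 0.
α_i > 1 for i ∈ {1, 3, 4, 5}; NE contributions (13, 0, 5, 7, 19), S = 44.
u_4 = (7 − 7) + 1.5·44 = 66.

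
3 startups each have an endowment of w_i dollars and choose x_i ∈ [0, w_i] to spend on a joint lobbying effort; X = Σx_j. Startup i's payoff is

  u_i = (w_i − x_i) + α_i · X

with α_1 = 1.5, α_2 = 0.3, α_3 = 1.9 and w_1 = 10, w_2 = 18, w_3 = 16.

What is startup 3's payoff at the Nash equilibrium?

∂u_i/∂x_i = α_i − 1, so startup i contributes w_i if α_i > 1, else 0.
α_i > 1 for i ∈ {1, 3}; NE contributions (10, 0, 16), X = 26.
u_3 = (16 − 16) + 1.9·26 = 49.4.

49.4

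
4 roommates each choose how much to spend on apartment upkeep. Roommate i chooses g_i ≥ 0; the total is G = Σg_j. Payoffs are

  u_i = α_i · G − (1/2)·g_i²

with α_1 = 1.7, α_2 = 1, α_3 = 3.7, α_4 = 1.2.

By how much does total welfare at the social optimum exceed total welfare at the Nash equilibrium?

Roommate i's FOC: ∂u_i/∂g_i = α_i − g_i = 0, so g_i* = α_i.
NE contributions = (1.7, 1, 3.7, 1.2); G = 7.6.
W^NE = (Σα)·G − ½Σα_i² = 7.6² − ½·19.02 = 48.25.
Planner sets g_i = Σα_j = 7.6 for every i, so G^SO = 4·7.6 = 30.4.
W^SO = (Σα)·G^SO − ½·4·(Σα)² = (4/2)·7.6² = 115.52.
Deadweight loss = W^SO − W^NE = 67.27.

67.27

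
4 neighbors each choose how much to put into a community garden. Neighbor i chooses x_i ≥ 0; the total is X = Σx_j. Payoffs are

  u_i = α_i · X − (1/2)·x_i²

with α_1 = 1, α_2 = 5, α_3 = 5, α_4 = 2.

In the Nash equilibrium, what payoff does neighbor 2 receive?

52.5

Neighbor i's FOC: ∂u_i/∂x_i = α_i − x_i = 0, so x_i* = α_i.
NE contributions = (1, 5, 5, 2); X = 13.
u_2 = α_2·X − ½·(x_2)² = 5·13 − ½·5² = 52.5.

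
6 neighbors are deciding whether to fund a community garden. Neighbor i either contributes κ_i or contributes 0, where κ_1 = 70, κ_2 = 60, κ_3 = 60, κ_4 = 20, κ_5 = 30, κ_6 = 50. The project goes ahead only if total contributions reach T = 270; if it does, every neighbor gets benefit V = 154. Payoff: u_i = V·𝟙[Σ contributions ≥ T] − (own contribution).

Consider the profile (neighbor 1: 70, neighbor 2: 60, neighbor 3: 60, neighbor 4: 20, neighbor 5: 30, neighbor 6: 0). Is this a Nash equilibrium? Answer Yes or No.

No

Total = 240 < 270: not provided.
Neighbor 1 (pledges 70, payoff -70): dropping to 0 → total 170, payoff 0. Profitable deviation.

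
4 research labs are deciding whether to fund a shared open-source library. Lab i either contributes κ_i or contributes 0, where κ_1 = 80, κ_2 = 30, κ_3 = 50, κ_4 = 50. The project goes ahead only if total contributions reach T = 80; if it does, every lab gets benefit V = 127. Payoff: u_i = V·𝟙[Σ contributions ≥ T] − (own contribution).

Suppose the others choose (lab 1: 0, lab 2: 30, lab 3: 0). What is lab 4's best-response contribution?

50

Others' total = 30. Contributing 50 brings total to 80 ≥ 80: gain V − κ_4 = 77.
Best response: 50.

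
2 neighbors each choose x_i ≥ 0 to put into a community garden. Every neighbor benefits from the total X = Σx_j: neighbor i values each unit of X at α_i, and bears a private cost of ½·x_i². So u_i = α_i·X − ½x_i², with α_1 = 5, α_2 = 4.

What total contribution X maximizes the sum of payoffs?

18

Planner FOC: ∂(Σu_j)/∂x_i = (Σα_j) − x_i = 0, so x_i^SO = Σα_j = 9 for every i; X^SO = 18.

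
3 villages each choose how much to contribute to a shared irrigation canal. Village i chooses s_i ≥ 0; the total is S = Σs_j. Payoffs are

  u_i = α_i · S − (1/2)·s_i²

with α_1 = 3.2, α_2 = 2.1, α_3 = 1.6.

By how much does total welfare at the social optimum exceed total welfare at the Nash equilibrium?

Village i's FOC: ∂u_i/∂s_i = α_i − s_i = 0, so s_i* = α_i.
NE contributions = (3.2, 2.1, 1.6); S = 6.9.
W^NE = (Σα)·S − ½Σα_i² = 6.9² − ½·17.21 = 39.005.
Planner sets s_i = Σα_j = 6.9 for every i, so S^SO = 3·6.9 = 20.7.
W^SO = (Σα)·S^SO − ½·3·(Σα)² = (3/2)·6.9² = 71.415.
Deadweight loss = W^SO − W^NE = 32.41.

32.41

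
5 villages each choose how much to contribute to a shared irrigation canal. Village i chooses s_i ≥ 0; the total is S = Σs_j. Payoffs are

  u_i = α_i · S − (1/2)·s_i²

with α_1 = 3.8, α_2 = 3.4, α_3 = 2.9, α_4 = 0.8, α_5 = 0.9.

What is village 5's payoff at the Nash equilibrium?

10.215

Village i's FOC: ∂u_i/∂s_i = α_i − s_i = 0, so s_i* = α_i.
NE contributions = (3.8, 3.4, 2.9, 0.8, 0.9); S = 11.8.
u_5 = α_5·S − ½·(s_5)² = 0.9·11.8 − ½·0.9² = 10.215.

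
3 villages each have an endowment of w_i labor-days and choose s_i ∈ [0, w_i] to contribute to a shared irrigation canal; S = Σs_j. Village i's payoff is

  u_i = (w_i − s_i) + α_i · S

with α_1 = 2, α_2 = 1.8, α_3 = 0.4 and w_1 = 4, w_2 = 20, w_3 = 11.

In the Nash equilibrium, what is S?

24

∂u_i/∂s_i = α_i − 1, so village i contributes w_i if α_i > 1, else 0.
α_i > 1 for i ∈ {1, 2}; NE contributions (4, 20, 0), S = 24.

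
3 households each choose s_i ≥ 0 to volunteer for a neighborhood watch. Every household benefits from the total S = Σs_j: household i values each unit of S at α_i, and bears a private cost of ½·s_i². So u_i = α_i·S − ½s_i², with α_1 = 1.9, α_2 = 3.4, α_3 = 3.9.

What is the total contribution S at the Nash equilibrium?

Household i's FOC: ∂u_i/∂s_i = α_i − s_i = 0, so s_i* = α_i.
NE contributions = (1.9, 3.4, 3.9); S = 9.2.

9.2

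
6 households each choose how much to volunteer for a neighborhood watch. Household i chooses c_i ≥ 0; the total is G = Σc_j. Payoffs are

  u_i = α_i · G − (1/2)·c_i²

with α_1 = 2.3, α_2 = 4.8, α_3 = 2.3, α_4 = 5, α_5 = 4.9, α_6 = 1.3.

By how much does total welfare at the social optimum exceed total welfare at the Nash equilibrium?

890.88

Household i's FOC: ∂u_i/∂c_i = α_i − c_i = 0, so c_i* = α_i.
NE contributions = (2.3, 4.8, 2.3, 5, 4.9, 1.3); G = 20.6.
W^NE = (Σα)·G − ½Σα_i² = 20.6² − ½·84.32 = 382.2.
Planner sets c_i = Σα_j = 20.6 for every i, so G^SO = 6·20.6 = 123.6.
W^SO = (Σα)·G^SO − ½·6·(Σα)² = (6/2)·20.6² = 1273.08.
Deadweight loss = W^SO − W^NE = 890.88.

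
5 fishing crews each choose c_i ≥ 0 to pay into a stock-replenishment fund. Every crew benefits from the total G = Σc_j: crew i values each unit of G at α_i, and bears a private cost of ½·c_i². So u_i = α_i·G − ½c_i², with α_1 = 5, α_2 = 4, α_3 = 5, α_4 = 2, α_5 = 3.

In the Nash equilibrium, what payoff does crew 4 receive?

Crew i's FOC: ∂u_i/∂c_i = α_i − c_i = 0, so c_i* = α_i.
NE contributions = (5, 4, 5, 2, 3); G = 19.
u_4 = α_4·G − ½·(c_4)² = 2·19 − ½·2² = 36.

36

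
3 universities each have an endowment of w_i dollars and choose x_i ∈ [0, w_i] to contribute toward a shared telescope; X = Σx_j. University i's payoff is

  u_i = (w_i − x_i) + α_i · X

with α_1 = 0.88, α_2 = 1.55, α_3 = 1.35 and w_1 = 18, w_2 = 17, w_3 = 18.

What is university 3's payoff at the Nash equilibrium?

47.25

∂u_i/∂x_i = α_i − 1, so university i contributes w_i if α_i > 1, else 0.
α_i > 1 for i ∈ {2, 3}; NE contributions (0, 17, 18), X = 35.
u_3 = (18 − 18) + 1.35·35 = 47.25.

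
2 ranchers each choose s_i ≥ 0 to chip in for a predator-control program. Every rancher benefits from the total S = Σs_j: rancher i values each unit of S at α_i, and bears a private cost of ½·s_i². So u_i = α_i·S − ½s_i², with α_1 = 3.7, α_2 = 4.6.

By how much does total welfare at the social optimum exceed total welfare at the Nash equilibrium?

17.425

Rancher i's FOC: ∂u_i/∂s_i = α_i − s_i = 0, so s_i* = α_i.
NE contributions = (3.7, 4.6); S = 8.3.
W^NE = (Σα)·S − ½Σα_i² = 8.3² − ½·34.85 = 51.465.
Planner sets s_i = Σα_j = 8.3 for every i, so S^SO = 2·8.3 = 16.6.
W^SO = (Σα)·S^SO − ½·2·(Σα)² = (2/2)·8.3² = 68.89.
Deadweight loss = W^SO − W^NE = 17.425.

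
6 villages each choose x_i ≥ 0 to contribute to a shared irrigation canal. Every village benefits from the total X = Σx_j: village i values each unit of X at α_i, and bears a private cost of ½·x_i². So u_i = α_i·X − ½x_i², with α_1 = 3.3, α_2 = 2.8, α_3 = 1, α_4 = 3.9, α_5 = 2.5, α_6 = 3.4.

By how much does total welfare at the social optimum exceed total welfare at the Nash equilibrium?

597.595

Village i's FOC: ∂u_i/∂x_i = α_i − x_i = 0, so x_i* = α_i.
NE contributions = (3.3, 2.8, 1, 3.9, 2.5, 3.4); X = 16.9.
W^NE = (Σα)·X − ½Σα_i² = 16.9² − ½·52.75 = 259.235.
Planner sets x_i = Σα_j = 16.9 for every i, so X^SO = 6·16.9 = 101.4.
W^SO = (Σα)·X^SO − ½·6·(Σα)² = (6/2)·16.9² = 856.83.
Deadweight loss = W^SO − W^NE = 597.595.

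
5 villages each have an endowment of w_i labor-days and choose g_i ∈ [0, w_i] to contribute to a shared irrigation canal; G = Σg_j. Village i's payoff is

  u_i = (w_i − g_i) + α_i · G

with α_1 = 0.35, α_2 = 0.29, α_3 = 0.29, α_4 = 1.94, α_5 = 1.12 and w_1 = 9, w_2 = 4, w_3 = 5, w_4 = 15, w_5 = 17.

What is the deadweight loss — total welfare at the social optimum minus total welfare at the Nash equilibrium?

∂u_i/∂g_i = α_i − 1, so village i contributes w_i if α_i > 1, else 0.
α_i > 1 for i ∈ {4, 5}; NE contributions (0, 0, 0, 15, 17), G = 32.
W^NE = Σw_i − G^NE + (Σα_i)·G^NE = 50 + 2.99·32 = 145.68.
Planner: ∂(Σu_j)/∂g_i = Σα_j − 1 = 2.99 > 0, so everyone contributes w_i; G^SO = 50, W^SO = 50 + 2.99·50 = 199.5.
Deadweight loss = 53.82.

53.82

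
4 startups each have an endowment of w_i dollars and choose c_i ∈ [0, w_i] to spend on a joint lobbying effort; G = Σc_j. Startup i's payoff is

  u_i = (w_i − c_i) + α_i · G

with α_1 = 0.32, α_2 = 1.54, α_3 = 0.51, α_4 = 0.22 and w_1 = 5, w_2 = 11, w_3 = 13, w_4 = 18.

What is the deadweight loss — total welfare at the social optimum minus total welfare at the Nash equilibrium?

57.24

∂u_i/∂c_i = α_i − 1, so startup i contributes w_i if α_i > 1, else 0.
α_i > 1 for i ∈ {2}; NE contributions (0, 11, 0, 0), G = 11.
W^NE = Σw_i − G^NE + (Σα_i)·G^NE = 47 + 1.59·11 = 64.49.
Planner: ∂(Σu_j)/∂c_i = Σα_j − 1 = 1.59 > 0, so everyone contributes w_i; G^SO = 47, W^SO = 47 + 1.59·47 = 121.73.
Deadweight loss = 57.24.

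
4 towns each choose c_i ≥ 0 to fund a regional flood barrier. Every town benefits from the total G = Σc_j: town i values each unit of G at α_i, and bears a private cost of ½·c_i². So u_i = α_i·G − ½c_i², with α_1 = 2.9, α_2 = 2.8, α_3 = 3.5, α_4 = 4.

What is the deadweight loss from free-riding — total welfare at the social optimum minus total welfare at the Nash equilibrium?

196.49

Town i's FOC: ∂u_i/∂c_i = α_i − c_i = 0, so c_i* = α_i.
NE contributions = (2.9, 2.8, 3.5, 4); G = 13.2.
W^NE = (Σα)·G − ½Σα_i² = 13.2² − ½·44.5 = 151.99.
Planner sets c_i = Σα_j = 13.2 for every i, so G^SO = 4·13.2 = 52.8.
W^SO = (Σα)·G^SO − ½·4·(Σα)² = (4/2)·13.2² = 348.48.
Deadweight loss = W^SO − W^NE = 196.49.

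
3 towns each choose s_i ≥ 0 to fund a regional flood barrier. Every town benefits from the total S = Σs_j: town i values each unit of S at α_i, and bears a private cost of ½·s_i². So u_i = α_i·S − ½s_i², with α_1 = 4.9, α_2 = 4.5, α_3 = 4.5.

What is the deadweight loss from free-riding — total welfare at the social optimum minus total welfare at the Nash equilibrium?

Town i's FOC: ∂u_i/∂s_i = α_i − s_i = 0, so s_i* = α_i.
NE contributions = (4.9, 4.5, 4.5); S = 13.9.
W^NE = (Σα)·S − ½Σα_i² = 13.9² − ½·64.51 = 160.955.
Planner sets s_i = Σα_j = 13.9 for every i, so S^SO = 3·13.9 = 41.7.
W^SO = (Σα)·S^SO − ½·3·(Σα)² = (3/2)·13.9² = 289.815.
Deadweight loss = W^SO − W^NE = 128.86.

128.86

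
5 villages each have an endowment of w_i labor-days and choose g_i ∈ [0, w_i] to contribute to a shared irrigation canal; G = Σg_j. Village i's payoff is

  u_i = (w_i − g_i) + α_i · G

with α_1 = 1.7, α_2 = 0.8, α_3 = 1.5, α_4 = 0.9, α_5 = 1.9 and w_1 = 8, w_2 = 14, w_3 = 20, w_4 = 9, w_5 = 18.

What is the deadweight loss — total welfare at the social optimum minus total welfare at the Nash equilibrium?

∂u_i/∂g_i = α_i − 1, so village i contributes w_i if α_i > 1, else 0.
α_i > 1 for i ∈ {1, 3, 5}; NE contributions (8, 0, 20, 0, 18), G = 46.
W^NE = Σw_i − G^NE + (Σα_i)·G^NE = 69 + 5.8·46 = 335.8.
Planner: ∂(Σu_j)/∂g_i = Σα_j − 1 = 5.8 > 0, so everyone contributes w_i; G^SO = 69, W^SO = 69 + 5.8·69 = 469.2.
Deadweight loss = 133.4.

133.4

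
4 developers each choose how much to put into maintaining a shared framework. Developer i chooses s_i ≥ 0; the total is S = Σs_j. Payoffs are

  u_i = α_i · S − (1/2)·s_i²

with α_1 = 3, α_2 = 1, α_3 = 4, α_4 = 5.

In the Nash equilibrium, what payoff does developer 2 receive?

Developer i's FOC: ∂u_i/∂s_i = α_i − s_i = 0, so s_i* = α_i.
NE contributions = (3, 1, 4, 5); S = 13.
u_2 = α_2·S − ½·(s_2)² = 1·13 − ½·1² = 12.5.

12.5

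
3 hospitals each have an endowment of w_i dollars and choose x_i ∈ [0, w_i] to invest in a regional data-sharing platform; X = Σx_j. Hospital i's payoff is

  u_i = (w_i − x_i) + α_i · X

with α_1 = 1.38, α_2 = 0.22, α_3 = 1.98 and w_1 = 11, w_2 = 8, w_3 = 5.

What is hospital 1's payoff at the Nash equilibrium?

22.08

∂u_i/∂x_i = α_i − 1, so hospital i contributes w_i if α_i > 1, else 0.
α_i > 1 for i ∈ {1, 3}; NE contributions (11, 0, 5), X = 16.
u_1 = (11 − 11) + 1.38·16 = 22.08.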